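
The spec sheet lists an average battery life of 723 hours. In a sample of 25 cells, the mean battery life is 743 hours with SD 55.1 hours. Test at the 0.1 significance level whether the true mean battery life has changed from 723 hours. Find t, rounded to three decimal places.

1.815

H0: μ = 723; H1: μ ≠ 723 (one-sample t-test, two-sided).
t = (x̄ − μ₀)/(s/√n) = (743 − 723)/(55.1/√25) = 1.815
df = n − 1 = 24
Two-sided p-value ≈ 0.082
Since p ≈ 0.082 < α = 0.1, reject H0; the data support H1.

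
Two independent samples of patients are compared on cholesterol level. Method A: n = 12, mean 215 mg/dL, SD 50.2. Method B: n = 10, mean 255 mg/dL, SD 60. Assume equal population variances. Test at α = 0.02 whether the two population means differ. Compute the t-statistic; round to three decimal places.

Let group 1 = method A, group 2 = method B. H0: μ_1 = μ_2; H1: μ_1 ≠ μ_2 (two-sample pooled-variance t-test, two-sided).
s_p² = [(12−1)·50.2² + (10−1)·60²]/(12+10−2) = 3006.02
t = (215 − 255)/√[3006.02·(1/12 + 1/10)] = -1.704
df = n₁ + n₂ − 2 = 20
Two-sided p-value ≈ 0.104
Since p ≈ 0.104 > α = 0.02, fail to reject H0; the data do not provide sufficient evidence against H0.

-1.704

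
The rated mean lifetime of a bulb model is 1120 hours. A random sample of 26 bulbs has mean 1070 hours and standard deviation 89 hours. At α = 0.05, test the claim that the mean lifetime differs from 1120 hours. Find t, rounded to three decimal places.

-2.865

H0: μ = 1120; H1: μ ≠ 1120 (one-sample t-test, two-sided).
t = (x̄ − μ₀)/(s/√n) = (1070 − 1120)/(89/√26) = -2.865
df = n − 1 = 25
Two-sided p-value ≈ 0.008
Since p ≈ 0.008 < α = 0.05, reject H0; the data support H1.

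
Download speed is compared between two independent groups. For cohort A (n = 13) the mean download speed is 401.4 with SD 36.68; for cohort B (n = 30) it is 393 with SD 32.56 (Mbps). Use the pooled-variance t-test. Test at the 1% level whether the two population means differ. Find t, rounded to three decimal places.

0.748

Let group 1 = cohort A, group 2 = cohort B. H0: μ_1 = μ_2; H1: μ_1 ≠ μ_2 (two-sample pooled-variance t-test, two-sided).
s_p² = [(13−1)·36.68² + (30−1)·32.56²]/(13+30−2) = 1143.65
t = (401.4 − 393)/√[1143.65·(1/13 + 1/30)] = 0.748
df = n₁ + n₂ − 2 = 41
Two-sided p-value ≈ 0.4587
Since p ≈ 0.4587 > α = 0.01, fail to reject H0; the evidence is not statistically significant.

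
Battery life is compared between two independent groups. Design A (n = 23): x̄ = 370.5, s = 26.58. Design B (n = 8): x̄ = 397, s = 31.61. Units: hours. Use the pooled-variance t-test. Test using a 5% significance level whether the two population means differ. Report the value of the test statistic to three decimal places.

-2.316

Let group 1 = design A, group 2 = design B. H0: μ_1 = μ_2; H1: μ_1 ≠ μ_2 (two-sample pooled-variance t-test, two-sided).
s_p² = [(23−1)·26.58² + (8−1)·31.61²]/(23+8−2) = 777.147
t = (370.5 − 397)/√[777.147·(1/23 + 1/8)] = -2.316
df = n₁ + n₂ − 2 = 29
Two-sided p-value ≈ 0.028
Since p ≈ 0.028 < α = 0.05, reject H0; the data support H1.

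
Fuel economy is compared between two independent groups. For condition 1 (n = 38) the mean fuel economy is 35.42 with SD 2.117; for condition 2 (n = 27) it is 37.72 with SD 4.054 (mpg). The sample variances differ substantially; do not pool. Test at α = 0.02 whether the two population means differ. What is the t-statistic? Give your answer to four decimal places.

-2.6982

Let group 1 = condition 1, group 2 = condition 2. H0: μ_1 = μ_2; H1: μ_1 ≠ μ_2 (Welch's two-sample t-test, two-sided).
t = (x̄_1 − x̄_2)/√(s_1²/n_1 + s_2²/n_2) = (35.42 − 37.72)/√(2.117²/38 + 4.054²/27) = -2.6982
Welch–Satterthwaite df ≈ 36.10
Two-sided p-value ≈ 0.0105
Since p ≈ 0.0105 < α = 0.02, reject H0; the data support H1.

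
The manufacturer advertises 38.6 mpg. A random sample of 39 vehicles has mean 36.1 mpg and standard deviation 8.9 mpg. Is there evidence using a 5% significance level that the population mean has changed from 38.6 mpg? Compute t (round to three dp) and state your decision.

t = -1.754; fail to reject H0

H0: μ = 38.6; H1: μ ≠ 38.6 (one-sample t-test, two-sided).
t = (x̄ − μ₀)/(s/√n) = (36.1 − 38.6)/(8.9/√39) = -1.754
df = n − 1 = 38
Two-sided p-value ≈ 0.0875
Since p ≈ 0.0875 > α = 0.05, fail to reject H0; the data do not provide sufficient evidence against H0.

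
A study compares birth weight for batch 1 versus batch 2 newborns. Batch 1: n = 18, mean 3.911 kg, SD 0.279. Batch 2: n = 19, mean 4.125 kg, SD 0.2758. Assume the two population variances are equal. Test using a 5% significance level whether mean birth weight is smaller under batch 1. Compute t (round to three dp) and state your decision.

Let group 1 = batch 1, group 2 = batch 2. H0: μ_1 = μ_2; H1: μ_1 < μ_2 (two-sample pooled-variance t-test, left-tailed).
s_p² = [(18−1)·0.279² + (19−1)·0.2758²]/(18+19−2) = 0.076928
t = (3.911 − 4.125)/√[0.076928·(1/18 + 1/19)] = -2.346
df = n₁ + n₂ − 2 = 35
p-value = P(T ≤ -2.346) ≈ 0.0124
Since p ≈ 0.0124 < α = 0.05, reject H0; the data support H1.

t = -2.346; reject H0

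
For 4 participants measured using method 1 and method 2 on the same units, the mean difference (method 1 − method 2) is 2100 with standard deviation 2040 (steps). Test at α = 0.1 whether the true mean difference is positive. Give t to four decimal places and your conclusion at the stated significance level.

t = 2.0588; reject H0

H0: μ_d = 0; H1: μ_d > 0 (paired t-test on the differences, right-tailed).
t = d̄/(s_d/√n) = 2100/(2040/√4) = 2.0588
df = n − 1 = 3
p-value = P(T ≥ 2.0588) ≈ 0.066
Since p ≈ 0.066 < α = 0.1, reject H0; the evidence is statistically significant.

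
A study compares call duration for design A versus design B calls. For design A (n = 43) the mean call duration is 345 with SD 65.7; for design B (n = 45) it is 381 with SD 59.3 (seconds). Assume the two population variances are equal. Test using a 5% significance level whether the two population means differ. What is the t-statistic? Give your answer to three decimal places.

-2.701

Let group 1 = design A, group 2 = design B. H0: μ_1 = μ_2; H1: μ_1 ≠ μ_2 (two-sample pooled-variance t-test, two-sided).
s_p² = [(43−1)·65.7² + (45−1)·59.3²]/(43+45−2) = 3907.19
t = (345 − 381)/√[3907.19·(1/43 + 1/45)] = -2.701
df = n₁ + n₂ − 2 = 86
Two-sided p-value ≈ 0.008
Since p ≈ 0.008 < α = 0.05, reject H0; the evidence is statistically significant.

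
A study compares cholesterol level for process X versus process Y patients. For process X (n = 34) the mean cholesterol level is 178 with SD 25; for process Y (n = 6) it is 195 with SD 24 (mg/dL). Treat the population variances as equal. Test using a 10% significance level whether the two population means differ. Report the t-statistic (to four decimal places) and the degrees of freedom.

t = -1.5436, df = 38

Let group 1 = process X, group 2 = process Y. H0: μ_1 = μ_2; H1: μ_1 ≠ μ_2 (two-sample pooled-variance t-test, two-sided).
s_p² = [(34−1)·25² + (6−1)·24²]/(34+6−2) = 618.553
t = (178 − 195)/√[618.553·(1/34 + 1/6)] = -1.5436
df = n₁ + n₂ − 2 = 38
Two-sided p-value ≈ 0.1310
Since p ≈ 0.1310 > α = 0.1, fail to reject H0; the evidence is not statistically significant.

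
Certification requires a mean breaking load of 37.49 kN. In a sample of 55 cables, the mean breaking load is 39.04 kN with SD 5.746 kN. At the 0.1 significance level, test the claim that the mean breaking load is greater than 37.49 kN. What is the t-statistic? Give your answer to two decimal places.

2.00

H0: μ = 37.49; H1: μ > 37.49 (one-sample t-test, right-tailed).
t = (x̄ − μ₀)/(s/√n) = (39.04 − 37.49)/(5.746/√55) = 2.00
df = n − 1 = 54
p-value = P(T ≥ 2.00) ≈ 0.0252
Since p ≈ 0.0252 < α = 0.1, reject H0; the data support H1.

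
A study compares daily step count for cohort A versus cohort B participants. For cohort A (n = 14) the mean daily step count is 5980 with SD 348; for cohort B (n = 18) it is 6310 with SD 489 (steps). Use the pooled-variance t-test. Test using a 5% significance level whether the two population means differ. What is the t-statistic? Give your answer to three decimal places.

Let group 1 = cohort A, group 2 = cohort B. H0: μ_1 = μ_2; H1: μ_1 ≠ μ_2 (two-sample pooled-variance t-test, two-sided).
s_p² = [(14−1)·348² + (18−1)·489²]/(14+18−2) = 187980
t = (5980 − 6310)/√[187980·(1/14 + 1/18)] = -2.136
df = n₁ + n₂ − 2 = 30
Two-sided p-value ≈ 0.0410
Since p ≈ 0.0410 < α = 0.05, reject H0; the data support H1.

-2.136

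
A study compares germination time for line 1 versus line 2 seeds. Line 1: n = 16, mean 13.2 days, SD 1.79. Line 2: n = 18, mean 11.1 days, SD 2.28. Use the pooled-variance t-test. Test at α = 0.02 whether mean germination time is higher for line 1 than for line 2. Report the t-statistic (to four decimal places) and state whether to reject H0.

Let group 1 = line 1, group 2 = line 2. H0: μ_1 = μ_2; H1: μ_1 > μ_2 (two-sample pooled-variance t-test, right-tailed).
s_p² = [(16−1)·1.79² + (18−1)·2.28²]/(16+18−2) = 4.26357
t = (13.2 − 11.1)/√[4.26357·(1/16 + 1/18)] = 2.9600
df = n₁ + n₂ − 2 = 32
p-value = P(T ≥ 2.9600) ≈ 0.003
Since p ≈ 0.003 < α = 0.02, reject H0; the data support H1.

t = 2.9600; reject H0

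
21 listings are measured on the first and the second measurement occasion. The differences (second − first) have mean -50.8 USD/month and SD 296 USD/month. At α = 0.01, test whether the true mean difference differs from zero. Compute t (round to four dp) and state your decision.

t = -0.7865; fail to reject H0

H0: μ_d = 0; H1: μ_d ≠ 0 (paired t-test on the differences, two-sided).
t = d̄/(s_d/√n) = -50.8/(296/√21) = -0.7865
df = n − 1 = 20
Two-sided p-value ≈ 0.4408
Since p ≈ 0.4408 > α = 0.01, fail to reject H0; the data do not provide sufficient evidence against H0.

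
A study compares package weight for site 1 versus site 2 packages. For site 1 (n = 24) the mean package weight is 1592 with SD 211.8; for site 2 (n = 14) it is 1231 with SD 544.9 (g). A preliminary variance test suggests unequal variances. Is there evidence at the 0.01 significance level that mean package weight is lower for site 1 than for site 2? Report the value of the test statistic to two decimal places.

Let group 1 = site 1, group 2 = site 2. H0: μ_1 = μ_2; H1: μ_1 < μ_2 (Welch's two-sample t-test, left-tailed).
t = (x̄_1 − x̄_2)/√(s_1²/n_1 + s_2²/n_2) = (1592 − 1231)/√(211.8²/24 + 544.9²/14) = 2.38
Welch–Satterthwaite df ≈ 15.33
p-value = P(T ≤ 2.38) ≈ 0.985
Since p ≈ 0.985 > α = 0.01, fail to reject H0; the evidence is not statistically significant.

2.38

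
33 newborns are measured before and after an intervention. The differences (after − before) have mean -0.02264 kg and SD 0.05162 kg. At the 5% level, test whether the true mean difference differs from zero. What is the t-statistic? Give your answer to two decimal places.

H0: μ_d = 0; H1: μ_d ≠ 0 (paired t-test on the differences, two-sided).
t = d̄/(s_d/√n) = -0.02264/(0.05162/√33) = -2.52
df = n − 1 = 32
Two-sided p-value ≈ 0.0169
Since p ≈ 0.0169 < α = 0.05, reject H0; the data support H1.

-2.52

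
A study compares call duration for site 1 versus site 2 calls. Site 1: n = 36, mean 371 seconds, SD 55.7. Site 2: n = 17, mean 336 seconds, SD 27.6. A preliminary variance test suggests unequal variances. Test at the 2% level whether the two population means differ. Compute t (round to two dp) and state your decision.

Let group 1 = site 1, group 2 = site 2. H0: μ_1 = μ_2; H1: μ_1 ≠ μ_2 (Welch's two-sample t-test, two-sided).
t = (x̄_1 − x̄_2)/√(s_1²/n_1 + s_2²/n_2) = (371 − 336)/√(55.7²/36 + 27.6²/17) = 3.06
Welch–Satterthwaite df ≈ 50.81
Two-sided p-value ≈ 0.004
Since p ≈ 0.004 < α = 0.02, reject H0; the evidence is statistically significant.

t = 3.06; reject H0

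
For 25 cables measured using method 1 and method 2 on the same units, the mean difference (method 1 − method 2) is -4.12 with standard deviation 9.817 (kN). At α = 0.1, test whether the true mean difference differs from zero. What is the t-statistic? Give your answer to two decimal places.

H0: μ_d = 0; H1: μ_d ≠ 0 (paired t-test on the differences, two-sided).
t = d̄/(s_d/√n) = -4.12/(9.817/√25) = -2.10
df = n − 1 = 24
Two-sided p-value ≈ 0.047
Since p ≈ 0.047 < α = 0.1, reject H0; the data support H1.

-2.10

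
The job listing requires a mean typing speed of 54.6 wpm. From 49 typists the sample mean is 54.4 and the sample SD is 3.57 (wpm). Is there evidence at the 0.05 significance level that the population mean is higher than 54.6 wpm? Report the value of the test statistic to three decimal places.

H0: μ = 54.6; H1: μ > 54.6 (one-sample t-test, right-tailed).
t = (x̄ − μ₀)/(s/√n) = (54.4 − 54.6)/(3.57/√49) = -0.392
df = n − 1 = 48
p-value = P(T ≥ -0.392) ≈ 0.6517
Since p ≈ 0.6517 > α = 0.05, fail to reject H0; the data do not provide sufficient evidence against H0.

-0.392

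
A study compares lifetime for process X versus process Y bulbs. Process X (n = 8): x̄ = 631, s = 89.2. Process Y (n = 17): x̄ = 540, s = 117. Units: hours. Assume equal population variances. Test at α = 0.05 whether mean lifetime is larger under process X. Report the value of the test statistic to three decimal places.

1.942

Let group 1 = process X, group 2 = process Y. H0: μ_1 = μ_2; H1: μ_1 > μ_2 (two-sample pooled-variance t-test, right-tailed).
s_p² = [(8−1)·89.2² + (17−1)·117²]/(8+17−2) = 11944.4
t = (631 − 540)/√[11944.4·(1/8 + 1/17)] = 1.942
df = n₁ + n₂ − 2 = 23
p-value = P(T ≥ 1.942) ≈ 0.0322
Since p ≈ 0.0322 < α = 0.05, reject H0; the evidence is statistically significant.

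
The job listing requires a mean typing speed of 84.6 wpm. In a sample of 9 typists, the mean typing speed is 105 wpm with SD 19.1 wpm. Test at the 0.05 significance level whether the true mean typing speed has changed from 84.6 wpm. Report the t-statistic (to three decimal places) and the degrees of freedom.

H0: μ = 84.6; H1: μ ≠ 84.6 (one-sample t-test, two-sided).
t = (x̄ − μ₀)/(s/√n) = (105 − 84.6)/(19.1/√9) = 3.204
df = n − 1 = 8
Two-sided p-value ≈ 0.013
Since p ≈ 0.013 < α = 0.05, reject H0; the data support H1.

t = 3.204, df = 8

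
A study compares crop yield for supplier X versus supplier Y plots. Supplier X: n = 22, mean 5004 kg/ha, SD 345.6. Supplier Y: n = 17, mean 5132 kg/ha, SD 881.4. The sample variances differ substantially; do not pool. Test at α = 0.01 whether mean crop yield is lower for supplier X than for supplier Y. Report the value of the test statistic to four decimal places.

-0.5661

Let group 1 = supplier X, group 2 = supplier Y. H0: μ_1 = μ_2; H1: μ_1 < μ_2 (Welch's two-sample t-test, left-tailed).
t = (x̄_1 − x̄_2)/√(s_1²/n_1 + s_2²/n_2) = (5004 − 5132)/√(345.6²/22 + 881.4²/17) = -0.5661
Welch–Satterthwaite df ≈ 19.81
p-value = P(T ≤ -0.5661) ≈ 0.2888
Since p ≈ 0.2888 > α = 0.01, fail to reject H0; the evidence is not statistically significant.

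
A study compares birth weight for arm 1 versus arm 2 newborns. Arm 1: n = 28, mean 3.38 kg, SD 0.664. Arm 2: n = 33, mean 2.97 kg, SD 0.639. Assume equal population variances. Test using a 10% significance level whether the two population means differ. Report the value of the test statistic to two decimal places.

2.45

Let group 1 = arm 1, group 2 = arm 2. H0: μ_1 = μ_2; H1: μ_1 ≠ μ_2 (two-sample pooled-variance t-test, two-sided).
s_p² = [(28−1)·0.664² + (33−1)·0.639²]/(28+33−2) = 0.423228
t = (3.38 − 2.97)/√[0.423228·(1/28 + 1/33)] = 2.45
df = n₁ + n₂ − 2 = 59
Two-sided p-value ≈ 0.0171
Since p ≈ 0.0171 < α = 0.1, reject H0; the evidence is statistically significant.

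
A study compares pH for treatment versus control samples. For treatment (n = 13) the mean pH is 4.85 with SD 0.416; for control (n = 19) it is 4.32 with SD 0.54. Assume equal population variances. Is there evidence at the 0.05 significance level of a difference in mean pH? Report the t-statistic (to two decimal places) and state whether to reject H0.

Let group 1 = treatment, group 2 = control. H0: μ_1 = μ_2; H1: μ_1 ≠ μ_2 (two-sample pooled-variance t-test, two-sided).
s_p² = [(13−1)·0.416² + (19−1)·0.54²]/(13+19−2) = 0.244182
t = (4.85 − 4.32)/√[0.244182·(1/13 + 1/19)] = 2.98
df = n₁ + n₂ − 2 = 30
Two-sided p-value ≈ 0.0057
Since p ≈ 0.0057 < α = 0.05, reject H0; the data support H1.

t = 2.98; reject H0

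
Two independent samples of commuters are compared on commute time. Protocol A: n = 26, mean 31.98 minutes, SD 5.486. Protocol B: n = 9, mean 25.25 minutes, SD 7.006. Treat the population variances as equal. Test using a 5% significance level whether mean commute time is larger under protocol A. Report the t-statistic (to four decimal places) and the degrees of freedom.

t = 2.9541, df = 33

Let group 1 = protocol A, group 2 = protocol B. H0: μ_1 = μ_2; H1: μ_1 > μ_2 (two-sample pooled-variance t-test, right-tailed).
s_p² = [(26−1)·5.486² + (9−1)·7.006²]/(26+9−2) = 34.6993
t = (31.98 − 25.25)/√[34.6993·(1/26 + 1/9)] = 2.9541
df = n₁ + n₂ − 2 = 33
p-value = P(T ≥ 2.9541) ≈ 0.003
Since p ≈ 0.003 < α = 0.05, reject H0; the evidence is statistically significant.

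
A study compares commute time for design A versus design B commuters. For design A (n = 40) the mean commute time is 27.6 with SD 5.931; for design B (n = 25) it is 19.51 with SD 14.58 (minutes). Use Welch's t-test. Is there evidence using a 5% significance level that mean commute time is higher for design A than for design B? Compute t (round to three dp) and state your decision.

Let group 1 = design A, group 2 = design B. H0: μ_1 = μ_2; H1: μ_1 > μ_2 (Welch's two-sample t-test, right-tailed).
t = (x̄_1 − x̄_2)/√(s_1²/n_1 + s_2²/n_2) = (27.6 − 19.51)/√(5.931²/40 + 14.58²/25) = 2.641
Welch–Satterthwaite df ≈ 29.03
p-value = P(T ≥ 2.641) ≈ 0.0066
Since p ≈ 0.0066 < α = 0.05, reject H0; the evidence is statistically significant.

t = 2.641; reject H0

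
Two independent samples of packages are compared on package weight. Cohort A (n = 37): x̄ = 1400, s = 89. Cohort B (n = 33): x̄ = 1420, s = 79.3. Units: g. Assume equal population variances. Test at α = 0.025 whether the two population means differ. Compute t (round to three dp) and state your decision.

t = -0.988; fail to reject H0

Let group 1 = cohort A, group 2 = cohort B. H0: μ_1 = μ_2; H1: μ_1 ≠ μ_2 (two-sample pooled-variance t-test, two-sided).
s_p² = [(37−1)·89² + (33−1)·79.3²]/(37+33−2) = 7152.76
t = (1400 − 1420)/√[7152.76·(1/37 + 1/33)] = -0.988
df = n₁ + n₂ − 2 = 68
Two-sided p-value ≈ 0.3268
Since p ≈ 0.3268 > α = 0.025, fail to reject H0; the evidence is not statistically significant.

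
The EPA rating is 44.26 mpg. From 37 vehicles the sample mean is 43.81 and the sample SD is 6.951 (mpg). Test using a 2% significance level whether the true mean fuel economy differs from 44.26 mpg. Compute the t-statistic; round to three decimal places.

-0.394

H0: μ = 44.26; H1: μ ≠ 44.26 (one-sample t-test, two-sided).
t = (x̄ − μ₀)/(s/√n) = (43.81 − 44.26)/(6.951/√37) = -0.394
df = n − 1 = 36
Two-sided p-value ≈ 0.6961
Since p ≈ 0.6961 > α = 0.02, fail to reject H0; the data do not provide sufficient evidence against H0.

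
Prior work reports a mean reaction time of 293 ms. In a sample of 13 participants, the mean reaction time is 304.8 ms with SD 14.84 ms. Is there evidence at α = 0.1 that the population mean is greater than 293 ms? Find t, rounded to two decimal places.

H0: μ = 293; H1: μ > 293 (one-sample t-test, right-tailed).
t = (x̄ − μ₀)/(s/√n) = (304.8 − 293)/(14.84/√13) = 2.87
df = n − 1 = 12
p-value = P(T ≥ 2.87) ≈ 0.0071
Since p ≈ 0.0071 < α = 0.1, reject H0; the evidence is statistically significant.

2.87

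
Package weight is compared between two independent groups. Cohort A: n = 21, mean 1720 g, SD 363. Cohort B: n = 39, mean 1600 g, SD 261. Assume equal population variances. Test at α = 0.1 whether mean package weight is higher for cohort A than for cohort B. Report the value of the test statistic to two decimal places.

Let group 1 = cohort A, group 2 = cohort B. H0: μ_1 = μ_2; H1: μ_1 > μ_2 (two-sample pooled-variance t-test, right-tailed).
s_p² = [(21−1)·363² + (39−1)·261²]/(21+39−2) = 90068.6
t = (1720 − 1600)/√[90068.6·(1/21 + 1/39)] = 1.48
df = n₁ + n₂ − 2 = 58
p-value = P(T ≥ 1.48) ≈ 0.0725
Since p ≈ 0.0725 < α = 0.1, reject H0; the data support H1.

1.48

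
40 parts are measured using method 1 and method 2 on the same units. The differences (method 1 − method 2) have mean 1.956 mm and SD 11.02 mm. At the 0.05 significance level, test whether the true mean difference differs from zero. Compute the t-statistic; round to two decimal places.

1.12

H0: μ_d = 0; H1: μ_d ≠ 0 (paired t-test on the differences, two-sided).
t = d̄/(s_d/√n) = 1.956/(11.02/√40) = 1.12
df = n − 1 = 39
Two-sided p-value ≈ 0.2685
Since p ≈ 0.2685 > α = 0.05, fail to reject H0; the evidence is not statistically significant.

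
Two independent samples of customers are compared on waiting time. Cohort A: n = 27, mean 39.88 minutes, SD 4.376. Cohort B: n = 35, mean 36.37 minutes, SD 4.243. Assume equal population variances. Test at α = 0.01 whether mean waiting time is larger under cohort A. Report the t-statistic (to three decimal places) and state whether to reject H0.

Let group 1 = cohort A, group 2 = cohort B. H0: μ_1 = μ_2; H1: μ_1 > μ_2 (two-sample pooled-variance t-test, right-tailed).
s_p² = [(27−1)·4.376² + (35−1)·4.243²]/(27+35−2) = 18.4998
t = (39.88 − 36.37)/√[18.4998·(1/27 + 1/35)] = 3.186
df = n₁ + n₂ − 2 = 60
p-value = P(T ≥ 3.186) ≈ 0.001
Since p ≈ 0.001 < α = 0.01, reject H0; the data support H1.

t = 3.186; reject H0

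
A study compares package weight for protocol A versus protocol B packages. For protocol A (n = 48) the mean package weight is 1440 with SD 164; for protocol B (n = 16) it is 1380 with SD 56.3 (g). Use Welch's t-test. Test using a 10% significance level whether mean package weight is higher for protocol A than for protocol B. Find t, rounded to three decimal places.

Let group 1 = protocol A, group 2 = protocol B. H0: μ_1 = μ_2; H1: μ_1 > μ_2 (Welch's two-sample t-test, right-tailed).
t = (x̄_1 − x̄_2)/√(s_1²/n_1 + s_2²/n_2) = (1440 − 1380)/√(164²/48 + 56.3²/16) = 2.179
Welch–Satterthwaite df ≈ 61.87
p-value = P(T ≥ 2.179) ≈ 0.017
Since p ≈ 0.017 < α = 0.1, reject H0; the data support H1.

2.179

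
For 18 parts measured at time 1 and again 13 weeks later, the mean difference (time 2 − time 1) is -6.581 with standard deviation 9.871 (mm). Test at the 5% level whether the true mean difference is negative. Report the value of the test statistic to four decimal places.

-2.8286

H0: μ_d = 0; H1: μ_d < 0 (paired t-test on the differences, left-tailed).
t = d̄/(s_d/√n) = -6.581/(9.871/√18) = -2.8286
df = n − 1 = 17
p-value = P(T ≤ -2.8286) ≈ 0.006
Since p ≈ 0.006 < α = 0.05, reject H0; the evidence is statistically significant.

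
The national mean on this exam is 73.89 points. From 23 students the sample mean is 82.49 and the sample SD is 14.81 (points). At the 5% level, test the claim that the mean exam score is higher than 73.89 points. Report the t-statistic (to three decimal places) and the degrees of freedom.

t = 2.785, df = 22

H0: μ = 73.89; H1: μ > 73.89 (one-sample t-test, right-tailed).
t = (x̄ − μ₀)/(s/√n) = (82.49 − 73.89)/(14.81/√23) = 2.785
df = n − 1 = 22
p-value = P(T ≥ 2.785) ≈ 0.0054
Since p ≈ 0.0054 < α = 0.05, reject H0; the evidence is statistically significant.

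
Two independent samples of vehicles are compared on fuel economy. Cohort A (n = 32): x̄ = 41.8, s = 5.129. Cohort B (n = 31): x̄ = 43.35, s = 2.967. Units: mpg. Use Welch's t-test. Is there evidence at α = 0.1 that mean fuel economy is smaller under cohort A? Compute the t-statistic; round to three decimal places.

-1.474

Let group 1 = cohort A, group 2 = cohort B. H0: μ_1 = μ_2; H1: μ_1 < μ_2 (Welch's two-sample t-test, left-tailed).
t = (x̄_1 − x̄_2)/√(s_1²/n_1 + s_2²/n_2) = (41.8 − 43.35)/√(5.129²/32 + 2.967²/31) = -1.474
Welch–Satterthwaite df ≈ 49.96
p-value = P(T ≤ -1.474) ≈ 0.073
Since p ≈ 0.073 < α = 0.1, reject H0; the data support H1.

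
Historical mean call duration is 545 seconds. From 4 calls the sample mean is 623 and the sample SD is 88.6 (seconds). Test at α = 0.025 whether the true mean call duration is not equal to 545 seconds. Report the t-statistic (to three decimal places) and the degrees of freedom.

H0: μ = 545; H1: μ ≠ 545 (one-sample t-test, two-sided).
t = (x̄ − μ₀)/(s/√n) = (623 − 545)/(88.6/√4) = 1.761
df = n − 1 = 3
Two-sided p-value ≈ 0.1765
Since p ≈ 0.1765 > α = 0.025, fail to reject H0; the evidence is not statistically significant.

t = 1.761, df = 3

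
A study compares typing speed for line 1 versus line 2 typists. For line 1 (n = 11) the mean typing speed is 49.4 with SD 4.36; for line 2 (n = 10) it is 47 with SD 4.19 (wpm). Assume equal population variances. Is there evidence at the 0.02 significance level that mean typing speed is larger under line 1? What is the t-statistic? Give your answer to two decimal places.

1.28

Let group 1 = line 1, group 2 = line 2. H0: μ_1 = μ_2; H1: μ_1 > μ_2 (two-sample pooled-variance t-test, right-tailed).
s_p² = [(11−1)·4.36² + (10−1)·4.19²]/(11+10−2) = 18.3211
t = (49.4 − 47)/√[18.3211·(1/11 + 1/10)] = 1.28
df = n₁ + n₂ − 2 = 19
p-value = P(T ≥ 1.28) ≈ 0.1074
Since p ≈ 0.1074 > α = 0.02, fail to reject H0; the data do not provide sufficient evidence against H0.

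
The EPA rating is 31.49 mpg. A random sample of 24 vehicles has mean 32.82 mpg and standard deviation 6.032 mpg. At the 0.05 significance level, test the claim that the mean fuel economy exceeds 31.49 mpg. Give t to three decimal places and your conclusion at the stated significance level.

H0: μ = 31.49; H1: μ > 31.49 (one-sample t-test, right-tailed).
t = (x̄ − μ₀)/(s/√n) = (32.82 − 31.49)/(6.032/√24) = 1.080
df = n − 1 = 23
p-value = P(T ≥ 1.080) ≈ 0.1456
Since p ≈ 0.1456 > α = 0.05, fail to reject H0; the evidence is not statistically significant.

t = 1.080; fail to reject H0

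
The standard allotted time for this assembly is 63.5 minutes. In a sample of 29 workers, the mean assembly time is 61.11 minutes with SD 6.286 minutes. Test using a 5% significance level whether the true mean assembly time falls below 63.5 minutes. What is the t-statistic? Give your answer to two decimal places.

H0: μ = 63.5; H1: μ < 63.5 (one-sample t-test, left-tailed).
t = (x̄ − μ₀)/(s/√n) = (61.11 − 63.5)/(6.286/√29) = -2.05
df = n − 1 = 28
p-value = P(T ≤ -2.05) ≈ 0.025
Since p ≈ 0.025 < α = 0.05, reject H0; the evidence is statistically significant.

-2.05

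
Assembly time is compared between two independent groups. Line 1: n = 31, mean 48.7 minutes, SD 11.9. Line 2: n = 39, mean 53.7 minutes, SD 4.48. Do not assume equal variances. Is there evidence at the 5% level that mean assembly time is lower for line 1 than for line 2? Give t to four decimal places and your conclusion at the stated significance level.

t = -2.2178; reject H0

Let group 1 = line 1, group 2 = line 2. H0: μ_1 = μ_2; H1: μ_1 < μ_2 (Welch's two-sample t-test, left-tailed).
t = (x̄_1 − x̄_2)/√(s_1²/n_1 + s_2²/n_2) = (48.7 − 53.7)/√(11.9²/31 + 4.48²/39) = -2.2178
Welch–Satterthwaite df ≈ 36.77
p-value = P(T ≤ -2.2178) ≈ 0.016
Since p ≈ 0.016 < α = 0.05, reject H0; the evidence is statistically significant.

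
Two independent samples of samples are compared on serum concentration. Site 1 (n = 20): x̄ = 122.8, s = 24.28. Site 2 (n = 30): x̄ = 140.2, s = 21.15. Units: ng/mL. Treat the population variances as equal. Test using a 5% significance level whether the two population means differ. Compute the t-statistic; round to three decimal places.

Let group 1 = site 1, group 2 = site 2. H0: μ_1 = μ_2; H1: μ_1 ≠ μ_2 (two-sample pooled-variance t-test, two-sided).
s_p² = [(20−1)·24.28² + (30−1)·21.15²]/(20+30−2) = 503.608
t = (122.8 − 140.2)/√[503.608·(1/20 + 1/30)] = -2.686
df = n₁ + n₂ − 2 = 48
Two-sided p-value ≈ 0.010
Since p ≈ 0.010 < α = 0.05, reject H0; the evidence is statistically significant.

-2.686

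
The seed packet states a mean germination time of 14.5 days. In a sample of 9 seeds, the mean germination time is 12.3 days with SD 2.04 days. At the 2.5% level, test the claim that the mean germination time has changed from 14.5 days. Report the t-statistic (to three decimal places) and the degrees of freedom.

t = -3.235, df = 8

H0: μ = 14.5; H1: μ ≠ 14.5 (one-sample t-test, two-sided).
t = (x̄ − μ₀)/(s/√n) = (12.3 − 14.5)/(2.04/√9) = -3.235
df = n − 1 = 8
Two-sided p-value ≈ 0.012
Since p ≈ 0.012 < α = 0.025, reject H0; the evidence is statistically significant.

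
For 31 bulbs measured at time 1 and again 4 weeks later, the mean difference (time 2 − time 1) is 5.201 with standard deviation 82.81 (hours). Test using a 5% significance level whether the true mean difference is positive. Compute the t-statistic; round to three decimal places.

0.350

H0: μ_d = 0; H1: μ_d > 0 (paired t-test on the differences, right-tailed).
t = d̄/(s_d/√n) = 5.201/(82.81/√31) = 0.350
df = n − 1 = 30
p-value = P(T ≥ 0.350) ≈ 0.365
Since p ≈ 0.365 > α = 0.05, fail to reject H0; the data do not provide sufficient evidence against H0.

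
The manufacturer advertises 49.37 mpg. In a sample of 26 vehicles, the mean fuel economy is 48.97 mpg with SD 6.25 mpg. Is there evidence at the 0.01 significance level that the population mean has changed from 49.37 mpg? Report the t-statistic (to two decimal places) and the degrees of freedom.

t = -0.33, df = 25

H0: μ = 49.37; H1: μ ≠ 49.37 (one-sample t-test, two-sided).
t = (x̄ − μ₀)/(s/√n) = (48.97 − 49.37)/(6.25/√26) = -0.33
df = n − 1 = 25
Two-sided p-value ≈ 0.747
Since p ≈ 0.747 > α = 0.01, fail to reject H0; the data do not provide sufficient evidence against H0.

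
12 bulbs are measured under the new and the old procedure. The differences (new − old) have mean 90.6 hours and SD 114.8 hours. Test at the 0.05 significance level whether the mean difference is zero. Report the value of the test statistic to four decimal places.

2.7339

H0: μ_d = 0; H1: μ_d ≠ 0 (paired t-test on the differences, two-sided).
t = d̄/(s_d/√n) = 90.6/(114.8/√12) = 2.7339
df = n − 1 = 11
Two-sided p-value ≈ 0.0194
Since p ≈ 0.0194 < α = 0.05, reject H0; the evidence is statistically significant.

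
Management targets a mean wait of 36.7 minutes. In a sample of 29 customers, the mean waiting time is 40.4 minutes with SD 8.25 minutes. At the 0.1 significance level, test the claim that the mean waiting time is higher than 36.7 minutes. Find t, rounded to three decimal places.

H0: μ = 36.7; H1: μ > 36.7 (one-sample t-test, right-tailed).
t = (x̄ − μ₀)/(s/√n) = (40.4 − 36.7)/(8.25/√29) = 2.415
df = n − 1 = 28
p-value = P(T ≥ 2.415) ≈ 0.0113
Since p ≈ 0.0113 < α = 0.1, reject H0; the data support H1.

2.415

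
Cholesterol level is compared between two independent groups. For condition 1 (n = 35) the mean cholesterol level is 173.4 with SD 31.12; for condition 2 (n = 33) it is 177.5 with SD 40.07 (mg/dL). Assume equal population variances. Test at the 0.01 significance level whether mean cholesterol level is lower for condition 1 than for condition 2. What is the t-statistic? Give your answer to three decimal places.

Let group 1 = condition 1, group 2 = condition 2. H0: μ_1 = μ_2; H1: μ_1 < μ_2 (two-sample pooled-variance t-test, left-tailed).
s_p² = [(35−1)·31.12² + (33−1)·40.07²]/(35+33−2) = 1277.38
t = (173.4 − 177.5)/√[1277.38·(1/35 + 1/33)] = -0.473
df = n₁ + n₂ − 2 = 66
p-value = P(T ≤ -0.473) ≈ 0.319
Since p ≈ 0.319 > α = 0.01, fail to reject H0; the data do not provide sufficient evidence against H0.

-0.473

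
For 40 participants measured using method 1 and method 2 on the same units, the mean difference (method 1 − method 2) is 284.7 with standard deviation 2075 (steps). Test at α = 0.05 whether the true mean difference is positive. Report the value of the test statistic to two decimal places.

0.87

H0: μ_d = 0; H1: μ_d > 0 (paired t-test on the differences, right-tailed).
t = d̄/(s_d/√n) = 284.7/(2075/√40) = 0.87
df = n − 1 = 39
p-value = P(T ≥ 0.87) ≈ 0.195
Since p ≈ 0.195 > α = 0.05, fail to reject H0; the evidence is not statistically significant.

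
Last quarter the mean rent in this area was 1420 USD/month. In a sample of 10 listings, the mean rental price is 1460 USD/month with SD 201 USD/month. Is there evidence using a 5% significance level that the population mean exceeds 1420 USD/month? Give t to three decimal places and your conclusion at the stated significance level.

H0: μ = 1420; H1: μ > 1420 (one-sample t-test, right-tailed).
t = (x̄ − μ₀)/(s/√n) = (1460 − 1420)/(201/√10) = 0.629
df = n − 1 = 9
p-value = P(T ≥ 0.629) ≈ 0.2724
Since p ≈ 0.2724 > α = 0.05, fail to reject H0; the data do not provide sufficient evidence against H0.

t = 0.629; fail to reject H0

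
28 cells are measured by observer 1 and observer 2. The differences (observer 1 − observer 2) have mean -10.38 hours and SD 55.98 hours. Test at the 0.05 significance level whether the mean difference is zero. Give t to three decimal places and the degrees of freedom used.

H0: μ_d = 0; H1: μ_d ≠ 0 (paired t-test on the differences, two-sided).
t = d̄/(s_d/√n) = -10.38/(55.98/√28) = -0.981
df = n − 1 = 27
Two-sided p-value ≈ 0.3352
Since p ≈ 0.3352 > α = 0.05, fail to reject H0; the data do not provide sufficient evidence against H0.

t = -0.981, df = 27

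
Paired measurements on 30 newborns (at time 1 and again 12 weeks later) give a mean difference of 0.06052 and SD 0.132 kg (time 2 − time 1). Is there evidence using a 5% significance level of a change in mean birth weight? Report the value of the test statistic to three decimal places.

H0: μ_d = 0; H1: μ_d ≠ 0 (paired t-test on the differences, two-sided).
t = d̄/(s_d/√n) = 0.06052/(0.132/√30) = 2.511
df = n − 1 = 29
Two-sided p-value ≈ 0.0179
Since p ≈ 0.0179 < α = 0.05, reject H0; the data support H1.

2.511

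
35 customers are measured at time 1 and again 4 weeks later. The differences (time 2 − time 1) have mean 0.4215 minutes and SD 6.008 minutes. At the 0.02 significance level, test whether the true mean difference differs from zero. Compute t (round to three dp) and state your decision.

H0: μ_d = 0; H1: μ_d ≠ 0 (paired t-test on the differences, two-sided).
t = d̄/(s_d/√n) = 0.4215/(6.008/√35) = 0.415
df = n − 1 = 34
Two-sided p-value ≈ 0.6807
Since p ≈ 0.6807 > α = 0.02, fail to reject H0; the data do not provide sufficient evidence against H0.

t = 0.415; fail to reject H0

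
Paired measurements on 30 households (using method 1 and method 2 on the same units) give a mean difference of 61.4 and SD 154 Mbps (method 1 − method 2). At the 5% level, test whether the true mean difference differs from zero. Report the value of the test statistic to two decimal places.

2.18

H0: μ_d = 0; H1: μ_d ≠ 0 (paired t-test on the differences, two-sided).
t = d̄/(s_d/√n) = 61.4/(154/√30) = 2.18
df = n − 1 = 29
Two-sided p-value ≈ 0.0372
Since p ≈ 0.0372 < α = 0.05, reject H0; the data support H1.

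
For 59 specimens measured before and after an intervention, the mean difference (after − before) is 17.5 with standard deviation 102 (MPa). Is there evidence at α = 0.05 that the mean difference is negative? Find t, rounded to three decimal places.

1.318

H0: μ_d = 0; H1: μ_d < 0 (paired t-test on the differences, left-tailed).
t = d̄/(s_d/√n) = 17.5/(102/√59) = 1.318
df = n − 1 = 58
p-value = P(T ≤ 1.318) ≈ 0.904
Since p ≈ 0.904 > α = 0.05, fail to reject H0; the data do not provide sufficient evidence against H0.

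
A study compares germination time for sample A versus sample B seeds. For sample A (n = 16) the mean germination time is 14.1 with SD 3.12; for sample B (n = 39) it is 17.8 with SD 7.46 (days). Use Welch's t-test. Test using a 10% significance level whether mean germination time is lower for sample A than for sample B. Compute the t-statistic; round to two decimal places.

Let group 1 = sample A, group 2 = sample B. H0: μ_1 = μ_2; H1: μ_1 < μ_2 (Welch's two-sample t-test, left-tailed).
t = (x̄_1 − x̄_2)/√(s_1²/n_1 + s_2²/n_2) = (14.1 − 17.8)/√(3.12²/16 + 7.46²/39) = -2.59
Welch–Satterthwaite df ≈ 52.93
p-value = P(T ≤ -2.59) ≈ 0.006
Since p ≈ 0.006 < α = 0.1, reject H0; the evidence is statistically significant.

-2.59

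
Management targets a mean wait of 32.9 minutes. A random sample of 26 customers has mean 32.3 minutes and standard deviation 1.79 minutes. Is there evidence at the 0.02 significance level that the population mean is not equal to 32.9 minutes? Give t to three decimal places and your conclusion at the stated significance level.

t = -1.709; fail to reject H0

H0: μ = 32.9; H1: μ ≠ 32.9 (one-sample t-test, two-sided).
t = (x̄ − μ₀)/(s/√n) = (32.3 − 32.9)/(1.79/√26) = -1.709
df = n − 1 = 25
Two-sided p-value ≈ 0.0998
Since p ≈ 0.0998 > α = 0.02, fail to reject H0; the data do not provide sufficient evidence against H0.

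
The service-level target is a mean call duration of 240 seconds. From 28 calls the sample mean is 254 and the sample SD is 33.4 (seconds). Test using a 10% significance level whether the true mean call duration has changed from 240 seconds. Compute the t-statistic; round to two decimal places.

H0: μ = 240; H1: μ ≠ 240 (one-sample t-test, two-sided).
t = (x̄ − μ₀)/(s/√n) = (254 − 240)/(33.4/√28) = 2.22
df = n − 1 = 27
Two-sided p-value ≈ 0.0352
Since p ≈ 0.0352 < α = 0.1, reject H0; the data support H1.

2.22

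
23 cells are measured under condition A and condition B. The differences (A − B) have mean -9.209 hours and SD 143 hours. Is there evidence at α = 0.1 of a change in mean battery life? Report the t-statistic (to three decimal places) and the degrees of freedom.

H0: μ_d = 0; H1: μ_d ≠ 0 (paired t-test on the differences, two-sided).
t = d̄/(s_d/√n) = -9.209/(143/√23) = -0.309
df = n − 1 = 22
Two-sided p-value ≈ 0.760
Since p ≈ 0.760 > α = 0.1, fail to reject H0; the evidence is not statistically significant.

t = -0.309, df = 22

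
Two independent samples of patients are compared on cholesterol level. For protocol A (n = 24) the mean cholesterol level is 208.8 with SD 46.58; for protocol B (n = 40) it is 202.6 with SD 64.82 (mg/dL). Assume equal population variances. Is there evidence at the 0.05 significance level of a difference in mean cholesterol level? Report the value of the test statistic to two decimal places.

Let group 1 = protocol A, group 2 = protocol B. H0: μ_1 = μ_2; H1: μ_1 ≠ μ_2 (two-sample pooled-variance t-test, two-sided).
s_p² = [(24−1)·46.58² + (40−1)·64.82²]/(24+40−2) = 3447.85
t = (208.8 − 202.6)/√[3447.85·(1/24 + 1/40)] = 0.41
df = n₁ + n₂ − 2 = 62
Two-sided p-value ≈ 0.6840
Since p ≈ 0.6840 > α = 0.05, fail to reject H0; the data do not provide sufficient evidence against H0.

0.41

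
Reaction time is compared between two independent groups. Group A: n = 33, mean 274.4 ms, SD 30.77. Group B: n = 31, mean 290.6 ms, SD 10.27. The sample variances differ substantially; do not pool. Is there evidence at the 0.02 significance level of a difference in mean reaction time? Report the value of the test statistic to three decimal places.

-2.860

Let group 1 = group A, group 2 = group B. H0: μ_1 = μ_2; H1: μ_1 ≠ μ_2 (Welch's two-sample t-test, two-sided).
t = (x̄_1 − x̄_2)/√(s_1²/n_1 + s_2²/n_2) = (274.4 − 290.6)/√(30.77²/33 + 10.27²/31) = -2.860
Welch–Satterthwaite df ≈ 39.45
Two-sided p-value ≈ 0.0067
Since p ≈ 0.0067 < α = 0.02, reject H0; the data support H1.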